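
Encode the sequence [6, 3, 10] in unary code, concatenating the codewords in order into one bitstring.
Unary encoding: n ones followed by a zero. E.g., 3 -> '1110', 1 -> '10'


Encode each number as n ones followed by a terminating 0:
  6 -> 1111110 (7 bits)
  3 -> 1110 (4 bits)
  10 -> 11111111110 (11 bits)
Total length = 7 + 4 + 11 = 22 bits.

Unary([6, 3, 10]) = 1111110111011111111110 (22 bits)


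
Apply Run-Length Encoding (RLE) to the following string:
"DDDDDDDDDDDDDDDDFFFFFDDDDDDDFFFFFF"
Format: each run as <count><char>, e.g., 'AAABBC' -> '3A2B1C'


Scanning runs left to right:
  i=0: run of 'D' x 16 -> '16D'
  i=16: run of 'F' x 5 -> '5F'
  i=21: run of 'D' x 7 -> '7D'
  i=28: run of 'F' x 6 -> '6F'

RLE = 16D5F7D6F


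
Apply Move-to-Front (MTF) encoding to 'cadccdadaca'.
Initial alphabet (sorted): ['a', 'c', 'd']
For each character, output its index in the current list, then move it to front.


MTF encoding:
'c': index 1 in ['a', 'c', 'd'] -> ['c', 'a', 'd']
'a': index 1 in ['c', 'a', 'd'] -> ['a', 'c', 'd']
'd': index 2 in ['a', 'c', 'd'] -> ['d', 'a', 'c']
'c': index 2 in ['d', 'a', 'c'] -> ['c', 'd', 'a']
'c': index 0 in ['c', 'd', 'a'] -> ['c', 'd', 'a']
'd': index 1 in ['c', 'd', 'a'] -> ['d', 'c', 'a']
'a': index 2 in ['d', 'c', 'a'] -> ['a', 'd', 'c']
'd': index 1 in ['a', 'd', 'c'] -> ['d', 'a', 'c']
'a': index 1 in ['d', 'a', 'c'] -> ['a', 'd', 'c']
'c': index 2 in ['a', 'd', 'c'] -> ['c', 'a', 'd']
'a': index 1 in ['c', 'a', 'd'] -> ['a', 'c', 'd']


Output: [1, 1, 2, 2, 0, 1, 2, 1, 1, 2, 1]


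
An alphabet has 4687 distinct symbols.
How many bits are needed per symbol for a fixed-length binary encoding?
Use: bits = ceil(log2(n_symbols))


log2(4687) = 12.1944
Bracket: 2^12 = 4096 < 4687 <= 2^13 = 8192
So ceil(log2(4687)) = 13

bits = ceil(log2(4687)) = ceil(12.1944) = 13 bits


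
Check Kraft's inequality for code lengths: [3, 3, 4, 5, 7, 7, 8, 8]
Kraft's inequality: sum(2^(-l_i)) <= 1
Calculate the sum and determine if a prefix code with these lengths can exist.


Sum = 2^(-3) + 2^(-3) + 2^(-4) + 2^(-5) + 2^(-7) + 2^(-7) + 2^(-8) + 2^(-8)
    = 0.125 + 0.125 + 0.0625 + 0.03125 + 0.0078125 + 0.0078125 + 0.00390625 + 0.00390625
    = 94/256 = 0.3671875
Since 0.3671875 <= 1, Kraft's inequality IS satisfied.
A prefix code with these lengths CAN exist.

Kraft sum = 0.3671875. Satisfied.


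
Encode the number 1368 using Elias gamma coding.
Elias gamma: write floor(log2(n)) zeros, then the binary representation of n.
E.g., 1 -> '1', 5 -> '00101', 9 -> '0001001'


num_bits = floor(log2(1368)) + 1 = 11
leading_zeros = num_bits - 1 = 10
binary(1368) = 10101011000

Elias gamma(1368) = '0000000000' + '10101011000' = 000000000010101011000 (21 bits)


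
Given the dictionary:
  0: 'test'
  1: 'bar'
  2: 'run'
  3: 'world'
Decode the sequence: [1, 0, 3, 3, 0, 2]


Look up each index in the dictionary:
  1 -> 'bar'
  0 -> 'test'
  3 -> 'world'
  3 -> 'world'
  0 -> 'test'
  2 -> 'run'

Decoded: "bar test world world test run"


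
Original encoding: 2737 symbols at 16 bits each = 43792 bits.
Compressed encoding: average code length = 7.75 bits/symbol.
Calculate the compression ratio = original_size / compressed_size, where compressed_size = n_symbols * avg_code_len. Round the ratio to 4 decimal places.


original_size = n_symbols * orig_bits = 2737 * 16 = 43792 bits
compressed_size = n_symbols * avg_code_len = 2737 * 7.75 = 21211.75 bits
ratio = original_size / compressed_size = 43792 / 21211.75 = 2.0645

Compression ratio = 2.0645


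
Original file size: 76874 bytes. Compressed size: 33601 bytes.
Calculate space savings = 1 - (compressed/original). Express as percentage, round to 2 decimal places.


ratio = compressed/original = 33601/76874 = 0.437092
savings = 1 - ratio = 1 - 0.437092 = 0.562908
as a percentage: 0.562908 * 100 = 56.29%

Space savings = 1 - 33601/76874 = 56.29%


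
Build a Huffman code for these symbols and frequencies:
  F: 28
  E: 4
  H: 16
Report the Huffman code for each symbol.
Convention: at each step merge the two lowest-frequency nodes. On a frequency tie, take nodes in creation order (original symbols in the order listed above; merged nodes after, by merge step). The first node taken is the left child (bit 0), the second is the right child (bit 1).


Huffman tree construction:
Step 1: Merge E(4) + H(16) = 20
Step 2: Merge (E+H)(20) + F(28) = 48
Read each symbol's code off the tree from the root (left child = 0, right child = 1).

Codes:
  F: 1 (length 1)
  E: 00 (length 2)
  H: 01 (length 2)
Average code length: 68/48 = 1.4167 bits/symbol


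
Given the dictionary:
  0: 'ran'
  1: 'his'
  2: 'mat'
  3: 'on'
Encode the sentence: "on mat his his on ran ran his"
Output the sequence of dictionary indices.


Look up each word in the dictionary:
  'on' -> 3
  'mat' -> 2
  'his' -> 1
  'his' -> 1
  'on' -> 3
  'ran' -> 0
  'ran' -> 0
  'his' -> 1

Encoded: [3, 2, 1, 1, 3, 0, 0, 1]


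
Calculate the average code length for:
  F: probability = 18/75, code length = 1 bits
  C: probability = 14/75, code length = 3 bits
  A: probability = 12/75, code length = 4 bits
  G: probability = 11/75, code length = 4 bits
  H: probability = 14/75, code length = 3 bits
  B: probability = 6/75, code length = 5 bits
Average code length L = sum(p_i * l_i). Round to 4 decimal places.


Weighted contributions p_i * l_i:
  F: (18/75) * 1 = 18/75
  C: (14/75) * 3 = 42/75
  A: (12/75) * 4 = 48/75
  G: (11/75) * 4 = 44/75
  H: (14/75) * 3 = 42/75
  B: (6/75) * 5 = 30/75
Sum = (18 + 42 + 48 + 44 + 42 + 30)/75 = 224/75

L = 224/75 = 2.9867 bits/symbol


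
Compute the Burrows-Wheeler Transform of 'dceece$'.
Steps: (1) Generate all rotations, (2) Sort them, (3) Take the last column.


Rotations (sorted):
  0: $dceece -> last char: e
  1: ce$dcee -> last char: e
  2: ceece$d -> last char: d
  3: dceece$ -> last char: $
  4: e$dceec -> last char: c
  5: ece$dce -> last char: e
  6: eece$dc -> last char: c


BWT = eed$cec


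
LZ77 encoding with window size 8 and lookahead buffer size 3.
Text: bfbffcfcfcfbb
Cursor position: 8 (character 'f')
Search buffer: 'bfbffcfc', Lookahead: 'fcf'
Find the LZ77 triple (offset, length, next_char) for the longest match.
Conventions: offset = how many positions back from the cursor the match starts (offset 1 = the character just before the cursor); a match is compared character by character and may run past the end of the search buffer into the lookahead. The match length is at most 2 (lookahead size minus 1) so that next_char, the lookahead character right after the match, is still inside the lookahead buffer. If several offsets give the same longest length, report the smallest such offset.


Try each offset into the search buffer:
  offset=1 (pos 7, char 'c'): match length 0
  offset=2 (pos 6, char 'f'): match length 2
  offset=3 (pos 5, char 'c'): match length 0
  offset=4 (pos 4, char 'f'): match length 2
  offset=5 (pos 3, char 'f'): match length 1
  offset=6 (pos 2, char 'b'): match length 0
  offset=7 (pos 1, char 'f'): match length 1
  offset=8 (pos 0, char 'b'): match length 0
Longest match has length 2, found at offsets 2, 4; take the smallest, offset 2.
next_char = character at position 8 + 2 = 10 -> 'f'

Best match: offset=2, length=2 (matching 'fc' starting at position 6)
LZ77 triple: (2, 2, 'f')


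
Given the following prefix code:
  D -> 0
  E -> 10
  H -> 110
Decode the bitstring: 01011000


Decoding step by step:
Bits 0 -> D
Bits 10 -> E
Bits 110 -> H
Bits 0 -> D
Bits 0 -> D


Decoded message: DEHDD


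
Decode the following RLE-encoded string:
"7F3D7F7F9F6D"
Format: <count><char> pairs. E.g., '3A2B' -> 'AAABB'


Expanding each <count><char> pair:
  7F -> 'FFFFFFF'
  3D -> 'DDD'
  7F -> 'FFFFFFF'
  7F -> 'FFFFFFF'
  9F -> 'FFFFFFFFF'
  6D -> 'DDDDDD'

Decoded = FFFFFFFDDDFFFFFFFFFFFFFFFFFFFFFFFDDDDDD


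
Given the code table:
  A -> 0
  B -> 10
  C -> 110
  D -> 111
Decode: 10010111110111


Decoding:
10 -> B
0 -> A
10 -> B
111 -> D
110 -> C
111 -> D


Result: BABDCD


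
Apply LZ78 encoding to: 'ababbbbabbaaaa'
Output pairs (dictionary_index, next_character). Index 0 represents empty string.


LZ78 encoding steps:
Dictionary: {0: ''}
Step 1: w='' (idx 0), next='a' -> output (0, 'a'), add 'a' as idx 1
Step 2: w='' (idx 0), next='b' -> output (0, 'b'), add 'b' as idx 2
Step 3: w='a' (idx 1), next='b' -> output (1, 'b'), add 'ab' as idx 3
Step 4: w='b' (idx 2), next='b' -> output (2, 'b'), add 'bb' as idx 4
Step 5: w='b' (idx 2), next='a' -> output (2, 'a'), add 'ba' as idx 5
Step 6: w='bb' (idx 4), next='a' -> output (4, 'a'), add 'bba' as idx 6
Step 7: w='a' (idx 1), next='a' -> output (1, 'a'), add 'aa' as idx 7
Step 8: w='a' (idx 1), end of input -> output (1, '')


Encoded: [(0, 'a'), (0, 'b'), (1, 'b'), (2, 'b'), (2, 'a'), (4, 'a'), (1, 'a'), (1, '')]


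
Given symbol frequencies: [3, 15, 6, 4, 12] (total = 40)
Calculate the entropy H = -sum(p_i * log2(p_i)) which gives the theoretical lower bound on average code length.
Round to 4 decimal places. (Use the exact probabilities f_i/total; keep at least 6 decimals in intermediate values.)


Per-symbol terms -p_i * log2(p_i) with p_i = f_i/40:
  p = 3/40 = 0.075000: log2(p) = -3.736966, -p*log2(p) = 0.280272
  p = 15/40 = 0.375000: log2(p) = -1.415037, -p*log2(p) = 0.530639
  p = 6/40 = 0.150000: log2(p) = -2.736966, -p*log2(p) = 0.410545
  p = 4/40 = 0.100000: log2(p) = -3.321928, -p*log2(p) = 0.332193
  p = 12/40 = 0.300000: log2(p) = -1.736966, -p*log2(p) = 0.521090
H = 0.280272 + 0.530639 + 0.410545 + 0.332193 + 0.521090 = 2.074739

H = 2.0747 bits/symbol


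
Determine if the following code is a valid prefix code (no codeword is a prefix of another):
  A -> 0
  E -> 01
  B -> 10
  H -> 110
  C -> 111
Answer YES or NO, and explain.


Checking each pair (does one codeword prefix another?):
  A='0' vs E='01': prefix -- VIOLATION

NO -- this is NOT a valid prefix code. A (0) is a prefix of E (01).


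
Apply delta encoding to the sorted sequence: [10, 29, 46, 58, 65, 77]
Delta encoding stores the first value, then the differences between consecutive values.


First value: 10
Deltas:
  29 - 10 = 19
  46 - 29 = 17
  58 - 46 = 12
  65 - 58 = 7
  77 - 65 = 12


Delta encoded: [10, 19, 17, 12, 7, 12]


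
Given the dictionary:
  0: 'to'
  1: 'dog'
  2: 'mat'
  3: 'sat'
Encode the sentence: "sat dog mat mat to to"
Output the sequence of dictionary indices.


Look up each word in the dictionary:
  'sat' -> 3
  'dog' -> 1
  'mat' -> 2
  'mat' -> 2
  'to' -> 0
  'to' -> 0

Encoded: [3, 1, 2, 2, 0, 0]


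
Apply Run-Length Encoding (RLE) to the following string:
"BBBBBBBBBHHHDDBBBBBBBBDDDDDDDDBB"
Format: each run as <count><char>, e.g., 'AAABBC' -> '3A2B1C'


Scanning runs left to right:
  i=0: run of 'B' x 9 -> '9B'
  i=9: run of 'H' x 3 -> '3H'
  i=12: run of 'D' x 2 -> '2D'
  i=14: run of 'B' x 8 -> '8B'
  i=22: run of 'D' x 8 -> '8D'
  i=30: run of 'B' x 2 -> '2B'

RLE = 9B3H2D8B8D2B


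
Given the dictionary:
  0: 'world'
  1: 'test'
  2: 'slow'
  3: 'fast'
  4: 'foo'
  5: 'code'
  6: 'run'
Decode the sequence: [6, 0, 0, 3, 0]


Look up each index in the dictionary:
  6 -> 'run'
  0 -> 'world'
  0 -> 'world'
  3 -> 'fast'
  0 -> 'world'

Decoded: "run world world fast world"


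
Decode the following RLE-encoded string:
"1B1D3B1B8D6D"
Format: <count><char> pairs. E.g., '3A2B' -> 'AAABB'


Expanding each <count><char> pair:
  1B -> 'B'
  1D -> 'D'
  3B -> 'BBB'
  1B -> 'B'
  8D -> 'DDDDDDDD'
  6D -> 'DDDDDD'

Decoded = BDBBBBDDDDDDDDDDDDDD


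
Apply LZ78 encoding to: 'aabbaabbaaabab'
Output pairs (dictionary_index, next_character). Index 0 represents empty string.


LZ78 encoding steps:
Dictionary: {0: ''}
Step 1: w='' (idx 0), next='a' -> output (0, 'a'), add 'a' as idx 1
Step 2: w='a' (idx 1), next='b' -> output (1, 'b'), add 'ab' as idx 2
Step 3: w='' (idx 0), next='b' -> output (0, 'b'), add 'b' as idx 3
Step 4: w='a' (idx 1), next='a' -> output (1, 'a'), add 'aa' as idx 4
Step 5: w='b' (idx 3), next='b' -> output (3, 'b'), add 'bb' as idx 5
Step 6: w='aa' (idx 4), next='a' -> output (4, 'a'), add 'aaa' as idx 6
Step 7: w='b' (idx 3), next='a' -> output (3, 'a'), add 'ba' as idx 7
Step 8: w='b' (idx 3), end of input -> output (3, '')


Encoded: [(0, 'a'), (1, 'b'), (0, 'b'), (1, 'a'), (3, 'b'), (4, 'a'), (3, 'a'), (3, '')]


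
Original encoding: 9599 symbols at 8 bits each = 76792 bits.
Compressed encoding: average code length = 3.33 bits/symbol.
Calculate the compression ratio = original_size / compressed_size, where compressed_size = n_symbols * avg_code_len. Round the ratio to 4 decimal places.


original_size = n_symbols * orig_bits = 9599 * 8 = 76792 bits
compressed_size = n_symbols * avg_code_len = 9599 * 3.33 = 31964.67 bits
ratio = original_size / compressed_size = 76792 / 31964.67 = 2.4024

Compression ratio = 2.4024


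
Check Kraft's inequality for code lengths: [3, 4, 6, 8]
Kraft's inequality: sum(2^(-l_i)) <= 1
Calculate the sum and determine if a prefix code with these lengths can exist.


Sum = 2^(-3) + 2^(-4) + 2^(-6) + 2^(-8)
    = 0.125 + 0.0625 + 0.015625 + 0.00390625
    = 53/256 = 0.20703125
Since 0.20703125 <= 1, Kraft's inequality IS satisfied.
A prefix code with these lengths CAN exist.

Kraft sum = 0.20703125. Satisfied.


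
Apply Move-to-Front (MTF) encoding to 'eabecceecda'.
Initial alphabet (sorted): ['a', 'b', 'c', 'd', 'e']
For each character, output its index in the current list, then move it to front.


MTF encoding:
'e': index 4 in ['a', 'b', 'c', 'd', 'e'] -> ['e', 'a', 'b', 'c', 'd']
'a': index 1 in ['e', 'a', 'b', 'c', 'd'] -> ['a', 'e', 'b', 'c', 'd']
'b': index 2 in ['a', 'e', 'b', 'c', 'd'] -> ['b', 'a', 'e', 'c', 'd']
'e': index 2 in ['b', 'a', 'e', 'c', 'd'] -> ['e', 'b', 'a', 'c', 'd']
'c': index 3 in ['e', 'b', 'a', 'c', 'd'] -> ['c', 'e', 'b', 'a', 'd']
'c': index 0 in ['c', 'e', 'b', 'a', 'd'] -> ['c', 'e', 'b', 'a', 'd']
'e': index 1 in ['c', 'e', 'b', 'a', 'd'] -> ['e', 'c', 'b', 'a', 'd']
'e': index 0 in ['e', 'c', 'b', 'a', 'd'] -> ['e', 'c', 'b', 'a', 'd']
'c': index 1 in ['e', 'c', 'b', 'a', 'd'] -> ['c', 'e', 'b', 'a', 'd']
'd': index 4 in ['c', 'e', 'b', 'a', 'd'] -> ['d', 'c', 'e', 'b', 'a']
'a': index 4 in ['d', 'c', 'e', 'b', 'a'] -> ['a', 'd', 'c', 'e', 'b']


Output: [4, 1, 2, 2, 3, 0, 1, 0, 1, 4, 4]


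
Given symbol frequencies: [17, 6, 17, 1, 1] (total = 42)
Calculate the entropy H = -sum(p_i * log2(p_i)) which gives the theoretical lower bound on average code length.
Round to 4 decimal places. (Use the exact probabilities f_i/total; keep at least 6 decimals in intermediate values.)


Per-symbol terms -p_i * log2(p_i) with p_i = f_i/42:
  p = 17/42 = 0.404762: log2(p) = -1.304855, -p*log2(p) = 0.528155
  p = 6/42 = 0.142857: log2(p) = -2.807355, -p*log2(p) = 0.401051
  p = 17/42 = 0.404762: log2(p) = -1.304855, -p*log2(p) = 0.528155
  p = 1/42 = 0.023810: log2(p) = -5.392317, -p*log2(p) = 0.128389
  p = 1/42 = 0.023810: log2(p) = -5.392317, -p*log2(p) = 0.128389
H = 0.528155 + 0.401051 + 0.528155 + 0.128389 + 0.128389 = 1.714139

H = 1.7141 bits/symbol


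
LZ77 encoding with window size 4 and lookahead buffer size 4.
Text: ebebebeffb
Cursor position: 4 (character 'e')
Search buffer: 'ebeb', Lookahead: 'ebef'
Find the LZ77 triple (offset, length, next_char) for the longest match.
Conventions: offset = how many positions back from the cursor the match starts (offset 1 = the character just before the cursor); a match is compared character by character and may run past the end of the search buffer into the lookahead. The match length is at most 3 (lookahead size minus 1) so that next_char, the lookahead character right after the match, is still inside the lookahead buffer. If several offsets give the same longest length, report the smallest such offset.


Try each offset into the search buffer:
  offset=1 (pos 3, char 'b'): match length 0
  offset=2 (pos 2, char 'e'): match length 3
  offset=3 (pos 1, char 'b'): match length 0
  offset=4 (pos 0, char 'e'): match length 3
Longest match has length 3, found at offsets 2, 4; take the smallest, offset 2.
next_char = character at position 4 + 3 = 7 -> 'f'

Best match: offset=2, length=3 (matching 'ebe' starting at position 2)
LZ77 triple: (2, 3, 'f')


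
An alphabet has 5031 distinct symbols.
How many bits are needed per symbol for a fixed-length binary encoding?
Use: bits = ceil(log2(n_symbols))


log2(5031) = 12.2966
Bracket: 2^12 = 4096 < 5031 <= 2^13 = 8192
So ceil(log2(5031)) = 13

bits = ceil(log2(5031)) = ceil(12.2966) = 13 bits


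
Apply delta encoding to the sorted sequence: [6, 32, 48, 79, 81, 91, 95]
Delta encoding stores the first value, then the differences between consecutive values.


First value: 6
Deltas:
  32 - 6 = 26
  48 - 32 = 16
  79 - 48 = 31
  81 - 79 = 2
  91 - 81 = 10
  95 - 91 = 4


Delta encoded: [6, 26, 16, 31, 2, 10, 4]


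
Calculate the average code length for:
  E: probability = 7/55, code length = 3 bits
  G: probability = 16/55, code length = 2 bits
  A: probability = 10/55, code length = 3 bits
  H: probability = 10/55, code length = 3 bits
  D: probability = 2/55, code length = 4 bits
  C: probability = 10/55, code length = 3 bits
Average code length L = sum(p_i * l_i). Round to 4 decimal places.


Weighted contributions p_i * l_i:
  E: (7/55) * 3 = 21/55
  G: (16/55) * 2 = 32/55
  A: (10/55) * 3 = 30/55
  H: (10/55) * 3 = 30/55
  D: (2/55) * 4 = 8/55
  C: (10/55) * 3 = 30/55
Sum = (21 + 32 + 30 + 30 + 8 + 30)/55 = 151/55

L = 151/55 = 2.7455 bits/symbol


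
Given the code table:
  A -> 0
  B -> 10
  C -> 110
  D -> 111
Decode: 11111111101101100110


Decoding:
111 -> D
111 -> D
111 -> D
0 -> A
110 -> C
110 -> C
0 -> A
110 -> C


Result: DDDACCAC


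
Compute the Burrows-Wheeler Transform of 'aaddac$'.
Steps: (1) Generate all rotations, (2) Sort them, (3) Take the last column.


Rotations (sorted):
  0: $aaddac -> last char: c
  1: aaddac$ -> last char: $
  2: ac$aadd -> last char: d
  3: addac$a -> last char: a
  4: c$aadda -> last char: a
  5: dac$aad -> last char: d
  6: ddac$aa -> last char: a


BWT = c$daada


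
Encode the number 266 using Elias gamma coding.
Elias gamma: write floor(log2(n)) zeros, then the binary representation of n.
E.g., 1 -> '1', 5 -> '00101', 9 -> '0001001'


num_bits = floor(log2(266)) + 1 = 9
leading_zeros = num_bits - 1 = 8
binary(266) = 100001010

Elias gamma(266) = '00000000' + '100001010' = 00000000100001010 (17 bits)


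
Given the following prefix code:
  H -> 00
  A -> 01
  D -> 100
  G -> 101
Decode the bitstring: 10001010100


Decoding step by step:
Bits 100 -> D
Bits 01 -> A
Bits 01 -> A
Bits 01 -> A
Bits 00 -> H


Decoded message: DAAAH


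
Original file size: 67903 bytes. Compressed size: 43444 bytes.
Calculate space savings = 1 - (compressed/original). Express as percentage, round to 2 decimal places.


ratio = compressed/original = 43444/67903 = 0.639795
savings = 1 - ratio = 1 - 0.639795 = 0.360205
as a percentage: 0.360205 * 100 = 36.02%

Space savings = 1 - 43444/67903 = 36.02%


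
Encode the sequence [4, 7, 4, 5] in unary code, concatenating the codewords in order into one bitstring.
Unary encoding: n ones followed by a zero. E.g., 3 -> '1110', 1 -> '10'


Encode each number as n ones followed by a terminating 0:
  4 -> 11110 (5 bits)
  7 -> 11111110 (8 bits)
  4 -> 11110 (5 bits)
  5 -> 111110 (6 bits)
Total length = 5 + 8 + 5 + 6 = 24 bits.

Unary([4, 7, 4, 5]) = 111101111111011110111110 (24 bits)


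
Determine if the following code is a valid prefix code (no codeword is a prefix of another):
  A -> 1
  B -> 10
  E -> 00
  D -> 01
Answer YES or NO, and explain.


Checking each pair (does one codeword prefix another?):
  A='1' vs B='10': prefix -- VIOLATION

NO -- this is NOT a valid prefix code. A (1) is a prefix of B (10).


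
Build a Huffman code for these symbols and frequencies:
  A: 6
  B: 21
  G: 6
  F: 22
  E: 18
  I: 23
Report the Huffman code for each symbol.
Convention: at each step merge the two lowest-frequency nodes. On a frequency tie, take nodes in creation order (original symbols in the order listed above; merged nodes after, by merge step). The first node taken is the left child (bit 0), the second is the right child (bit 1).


Huffman tree construction:
Step 1: Merge A(6) + G(6) = 12
Step 2: Merge (A+G)(12) + E(18) = 30
Step 3: Merge B(21) + F(22) = 43
Step 4: Merge I(23) + ((A+G)+E)(30) = 53
Step 5: Merge (B+F)(43) + (I+((A+G)+E))(53) = 96
Read each symbol's code off the tree from the root (left child = 0, right child = 1).

Codes:
  A: 1100 (length 4)
  B: 00 (length 2)
  G: 1101 (length 4)
  F: 01 (length 2)
  E: 111 (length 3)
  I: 10 (length 2)
Average code length: 234/96 = 2.4375 bits/symbol


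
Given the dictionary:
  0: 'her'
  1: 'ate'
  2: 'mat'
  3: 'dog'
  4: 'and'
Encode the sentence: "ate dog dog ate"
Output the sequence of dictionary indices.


Look up each word in the dictionary:
  'ate' -> 1
  'dog' -> 3
  'dog' -> 3
  'ate' -> 1

Encoded: [1, 3, 3, 1]


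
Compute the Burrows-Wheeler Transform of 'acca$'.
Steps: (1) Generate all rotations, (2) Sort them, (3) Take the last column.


Rotations (sorted):
  0: $acca -> last char: a
  1: a$acc -> last char: c
  2: acca$ -> last char: $
  3: ca$ac -> last char: c
  4: cca$a -> last char: a


BWT = ac$ca


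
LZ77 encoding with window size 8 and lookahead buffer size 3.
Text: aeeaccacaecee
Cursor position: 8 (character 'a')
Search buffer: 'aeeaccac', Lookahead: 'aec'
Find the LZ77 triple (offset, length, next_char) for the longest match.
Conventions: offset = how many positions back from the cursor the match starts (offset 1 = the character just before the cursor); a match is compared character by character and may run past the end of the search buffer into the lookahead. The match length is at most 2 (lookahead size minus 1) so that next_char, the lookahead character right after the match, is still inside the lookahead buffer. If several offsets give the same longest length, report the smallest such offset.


Try each offset into the search buffer:
  offset=1 (pos 7, char 'c'): match length 0
  offset=2 (pos 6, char 'a'): match length 1
  offset=3 (pos 5, char 'c'): match length 0
  offset=4 (pos 4, char 'c'): match length 0
  offset=5 (pos 3, char 'a'): match length 1
  offset=6 (pos 2, char 'e'): match length 0
  offset=7 (pos 1, char 'e'): match length 0
  offset=8 (pos 0, char 'a'): match length 2
Longest match has length 2 at offset 8.
next_char = character at position 8 + 2 = 10 -> 'c'

Best match: offset=8, length=2 (matching 'ae' starting at position 0)
LZ77 triple: (8, 2, 'c')


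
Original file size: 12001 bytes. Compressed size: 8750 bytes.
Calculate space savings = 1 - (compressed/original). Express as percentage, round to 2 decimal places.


ratio = compressed/original = 8750/12001 = 0.729106
savings = 1 - ratio = 1 - 0.729106 = 0.270894
as a percentage: 0.270894 * 100 = 27.09%

Space savings = 1 - 8750/12001 = 27.09%


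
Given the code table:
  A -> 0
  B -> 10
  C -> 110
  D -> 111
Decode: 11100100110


Decoding:
111 -> D
0 -> A
0 -> A
10 -> B
0 -> A
110 -> C


Result: DAABAC


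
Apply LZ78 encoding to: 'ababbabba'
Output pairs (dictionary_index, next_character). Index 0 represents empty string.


LZ78 encoding steps:
Dictionary: {0: ''}
Step 1: w='' (idx 0), next='a' -> output (0, 'a'), add 'a' as idx 1
Step 2: w='' (idx 0), next='b' -> output (0, 'b'), add 'b' as idx 2
Step 3: w='a' (idx 1), next='b' -> output (1, 'b'), add 'ab' as idx 3
Step 4: w='b' (idx 2), next='a' -> output (2, 'a'), add 'ba' as idx 4
Step 5: w='b' (idx 2), next='b' -> output (2, 'b'), add 'bb' as idx 5
Step 6: w='a' (idx 1), end of input -> output (1, '')


Encoded: [(0, 'a'), (0, 'b'), (1, 'b'), (2, 'a'), (2, 'b'), (1, '')]


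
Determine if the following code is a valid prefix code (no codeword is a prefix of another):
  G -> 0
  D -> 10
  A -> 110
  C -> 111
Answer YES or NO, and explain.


Checking each pair (does one codeword prefix another?):
  G='0' vs D='10': no prefix
  G='0' vs A='110': no prefix
  G='0' vs C='111': no prefix
  D='10' vs G='0': no prefix
  D='10' vs A='110': no prefix
  D='10' vs C='111': no prefix
  A='110' vs G='0': no prefix
  A='110' vs D='10': no prefix
  A='110' vs C='111': no prefix
  C='111' vs G='0': no prefix
  C='111' vs D='10': no prefix
  C='111' vs A='110': no prefix
No violation found over all pairs.

YES -- this is a valid prefix code. No codeword is a prefix of any other codeword.


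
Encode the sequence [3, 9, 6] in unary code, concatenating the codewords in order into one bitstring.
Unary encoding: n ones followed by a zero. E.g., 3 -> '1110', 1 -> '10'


Encode each number as n ones followed by a terminating 0:
  3 -> 1110 (4 bits)
  9 -> 1111111110 (10 bits)
  6 -> 1111110 (7 bits)
Total length = 4 + 10 + 7 = 21 bits.

Unary([3, 9, 6]) = 111011111111101111110 (21 bits)


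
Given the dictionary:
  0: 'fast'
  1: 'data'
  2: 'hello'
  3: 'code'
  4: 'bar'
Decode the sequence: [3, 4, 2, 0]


Look up each index in the dictionary:
  3 -> 'code'
  4 -> 'bar'
  2 -> 'hello'
  0 -> 'fast'

Decoded: "code bar hello fast"


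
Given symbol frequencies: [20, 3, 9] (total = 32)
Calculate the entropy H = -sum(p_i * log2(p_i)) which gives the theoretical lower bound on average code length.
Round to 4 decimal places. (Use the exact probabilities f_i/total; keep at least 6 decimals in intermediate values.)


Per-symbol terms -p_i * log2(p_i) with p_i = f_i/32:
  p = 20/32 = 0.625000: log2(p) = -0.678072, -p*log2(p) = 0.423795
  p = 3/32 = 0.093750: log2(p) = -3.415037, -p*log2(p) = 0.320160
  p = 9/32 = 0.281250: log2(p) = -1.830075, -p*log2(p) = 0.514709
H = 0.423795 + 0.320160 + 0.514709 = 1.258664

H = 1.2587 bits/symbol


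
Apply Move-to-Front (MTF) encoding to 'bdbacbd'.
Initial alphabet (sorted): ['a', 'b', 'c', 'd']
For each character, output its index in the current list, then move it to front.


MTF encoding:
'b': index 1 in ['a', 'b', 'c', 'd'] -> ['b', 'a', 'c', 'd']
'd': index 3 in ['b', 'a', 'c', 'd'] -> ['d', 'b', 'a', 'c']
'b': index 1 in ['d', 'b', 'a', 'c'] -> ['b', 'd', 'a', 'c']
'a': index 2 in ['b', 'd', 'a', 'c'] -> ['a', 'b', 'd', 'c']
'c': index 3 in ['a', 'b', 'd', 'c'] -> ['c', 'a', 'b', 'd']
'b': index 2 in ['c', 'a', 'b', 'd'] -> ['b', 'c', 'a', 'd']
'd': index 3 in ['b', 'c', 'a', 'd'] -> ['d', 'b', 'c', 'a']


Output: [1, 3, 1, 2, 3, 2, 3]


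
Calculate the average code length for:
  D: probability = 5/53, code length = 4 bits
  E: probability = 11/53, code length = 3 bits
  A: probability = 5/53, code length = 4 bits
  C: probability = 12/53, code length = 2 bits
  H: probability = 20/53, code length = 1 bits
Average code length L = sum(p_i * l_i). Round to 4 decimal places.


Weighted contributions p_i * l_i:
  D: (5/53) * 4 = 20/53
  E: (11/53) * 3 = 33/53
  A: (5/53) * 4 = 20/53
  C: (12/53) * 2 = 24/53
  H: (20/53) * 1 = 20/53
Sum = (20 + 33 + 20 + 24 + 20)/53 = 117/53

L = 117/53 = 2.2075 bits/symbol


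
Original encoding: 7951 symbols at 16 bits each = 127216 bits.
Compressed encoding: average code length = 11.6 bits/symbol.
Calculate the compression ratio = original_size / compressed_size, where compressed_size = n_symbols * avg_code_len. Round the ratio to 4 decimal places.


original_size = n_symbols * orig_bits = 7951 * 16 = 127216 bits
compressed_size = n_symbols * avg_code_len = 7951 * 11.6 = 92231.6 bits
ratio = original_size / compressed_size = 127216 / 92231.6 = 1.3793

Compression ratio = 1.3793


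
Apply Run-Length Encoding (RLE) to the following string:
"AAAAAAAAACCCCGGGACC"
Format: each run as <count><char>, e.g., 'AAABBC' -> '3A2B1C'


Scanning runs left to right:
  i=0: run of 'A' x 9 -> '9A'
  i=9: run of 'C' x 4 -> '4C'
  i=13: run of 'G' x 3 -> '3G'
  i=16: run of 'A' x 1 -> '1A'
  i=17: run of 'C' x 2 -> '2C'

RLE = 9A4C3G1A2C


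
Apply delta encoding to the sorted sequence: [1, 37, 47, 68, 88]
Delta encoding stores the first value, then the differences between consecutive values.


First value: 1
Deltas:
  37 - 1 = 36
  47 - 37 = 10
  68 - 47 = 21
  88 - 68 = 20


Delta encoded: [1, 36, 10, 21, 20]


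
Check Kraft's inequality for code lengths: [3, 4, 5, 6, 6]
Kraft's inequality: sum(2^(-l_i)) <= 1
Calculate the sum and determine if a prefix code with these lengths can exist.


Sum = 2^(-3) + 2^(-4) + 2^(-5) + 2^(-6) + 2^(-6)
    = 0.125 + 0.0625 + 0.03125 + 0.015625 + 0.015625
    = 16/64 = 0.25
Since 0.25 <= 1, Kraft's inequality IS satisfied.
A prefix code with these lengths CAN exist.

Kraft sum = 0.25. Satisfied.


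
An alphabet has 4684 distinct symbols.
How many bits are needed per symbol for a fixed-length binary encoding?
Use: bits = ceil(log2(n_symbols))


log2(4684) = 12.1935
Bracket: 2^12 = 4096 < 4684 <= 2^13 = 8192
So ceil(log2(4684)) = 13

bits = ceil(log2(4684)) = ceil(12.1935) = 13 bits


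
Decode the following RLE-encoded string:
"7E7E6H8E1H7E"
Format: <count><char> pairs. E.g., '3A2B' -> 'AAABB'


Expanding each <count><char> pair:
  7E -> 'EEEEEEE'
  7E -> 'EEEEEEE'
  6H -> 'HHHHHH'
  8E -> 'EEEEEEEE'
  1H -> 'H'
  7E -> 'EEEEEEE'

Decoded = EEEEEEEEEEEEEEHHHHHHEEEEEEEEHEEEEEEE


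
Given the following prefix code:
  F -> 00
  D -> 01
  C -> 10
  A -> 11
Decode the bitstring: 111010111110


Decoding step by step:
Bits 11 -> A
Bits 10 -> C
Bits 10 -> C
Bits 11 -> A
Bits 11 -> A
Bits 10 -> C


Decoded message: ACCAAC


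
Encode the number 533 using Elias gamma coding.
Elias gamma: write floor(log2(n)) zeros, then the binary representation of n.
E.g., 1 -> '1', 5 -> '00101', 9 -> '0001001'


num_bits = floor(log2(533)) + 1 = 10
leading_zeros = num_bits - 1 = 9
binary(533) = 1000010101

Elias gamma(533) = '000000000' + '1000010101' = 0000000001000010101 (19 bits)


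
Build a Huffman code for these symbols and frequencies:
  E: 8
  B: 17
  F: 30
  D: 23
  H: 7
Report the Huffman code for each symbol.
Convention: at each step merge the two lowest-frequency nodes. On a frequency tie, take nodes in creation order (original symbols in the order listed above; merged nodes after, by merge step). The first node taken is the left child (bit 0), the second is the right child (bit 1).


Huffman tree construction:
Step 1: Merge H(7) + E(8) = 15
Step 2: Merge (H+E)(15) + B(17) = 32
Step 3: Merge D(23) + F(30) = 53
Step 4: Merge ((H+E)+B)(32) + (D+F)(53) = 85
Read each symbol's code off the tree from the root (left child = 0, right child = 1).

Codes:
  E: 001 (length 3)
  B: 01 (length 2)
  F: 11 (length 2)
  D: 10 (length 2)
  H: 000 (length 3)
Average code length: 185/85 = 2.1765 bits/symbol


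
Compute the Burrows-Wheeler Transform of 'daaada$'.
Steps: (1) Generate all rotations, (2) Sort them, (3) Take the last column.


Rotations (sorted):
  0: $daaada -> last char: a
  1: a$daaad -> last char: d
  2: aaada$d -> last char: d
  3: aada$da -> last char: a
  4: ada$daa -> last char: a
  5: da$daaa -> last char: a
  6: daaada$ -> last char: $


BWT = addaaa$


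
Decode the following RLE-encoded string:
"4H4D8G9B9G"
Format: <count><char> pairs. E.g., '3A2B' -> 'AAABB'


Expanding each <count><char> pair:
  4H -> 'HHHH'
  4D -> 'DDDD'
  8G -> 'GGGGGGGG'
  9B -> 'BBBBBBBBB'
  9G -> 'GGGGGGGGG'

Decoded = HHHHDDDDGGGGGGGGBBBBBBBBBGGGGGGGGG


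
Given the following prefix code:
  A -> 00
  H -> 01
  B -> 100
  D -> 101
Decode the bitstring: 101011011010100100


Decoding step by step:
Bits 101 -> D
Bits 01 -> H
Bits 101 -> D
Bits 101 -> D
Bits 01 -> H
Bits 00 -> A
Bits 100 -> B


Decoded message: DHDDHAB


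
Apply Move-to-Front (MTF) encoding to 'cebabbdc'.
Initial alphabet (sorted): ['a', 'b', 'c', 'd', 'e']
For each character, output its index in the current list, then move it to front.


MTF encoding:
'c': index 2 in ['a', 'b', 'c', 'd', 'e'] -> ['c', 'a', 'b', 'd', 'e']
'e': index 4 in ['c', 'a', 'b', 'd', 'e'] -> ['e', 'c', 'a', 'b', 'd']
'b': index 3 in ['e', 'c', 'a', 'b', 'd'] -> ['b', 'e', 'c', 'a', 'd']
'a': index 3 in ['b', 'e', 'c', 'a', 'd'] -> ['a', 'b', 'e', 'c', 'd']
'b': index 1 in ['a', 'b', 'e', 'c', 'd'] -> ['b', 'a', 'e', 'c', 'd']
'b': index 0 in ['b', 'a', 'e', 'c', 'd'] -> ['b', 'a', 'e', 'c', 'd']
'd': index 4 in ['b', 'a', 'e', 'c', 'd'] -> ['d', 'b', 'a', 'e', 'c']
'c': index 4 in ['d', 'b', 'a', 'e', 'c'] -> ['c', 'd', 'b', 'a', 'e']


Output: [2, 4, 3, 3, 1, 0, 4, 4]


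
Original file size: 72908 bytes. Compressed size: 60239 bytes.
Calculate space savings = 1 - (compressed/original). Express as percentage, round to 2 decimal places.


ratio = compressed/original = 60239/72908 = 0.826233
savings = 1 - ratio = 1 - 0.826233 = 0.173767
as a percentage: 0.173767 * 100 = 17.38%

Space savings = 1 - 60239/72908 = 17.38%


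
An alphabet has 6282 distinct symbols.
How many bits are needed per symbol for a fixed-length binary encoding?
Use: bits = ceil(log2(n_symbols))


log2(6282) = 12.617
Bracket: 2^12 = 4096 < 6282 <= 2^13 = 8192
So ceil(log2(6282)) = 13

bits = ceil(log2(6282)) = ceil(12.617) = 13 bits


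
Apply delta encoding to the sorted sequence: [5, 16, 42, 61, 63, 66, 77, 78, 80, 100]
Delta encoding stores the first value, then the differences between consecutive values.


First value: 5
Deltas:
  16 - 5 = 11
  42 - 16 = 26
  61 - 42 = 19
  63 - 61 = 2
  66 - 63 = 3
  77 - 66 = 11
  78 - 77 = 1
  80 - 78 = 2
  100 - 80 = 20


Delta encoded: [5, 11, 26, 19, 2, 3, 11, 1, 2, 20]


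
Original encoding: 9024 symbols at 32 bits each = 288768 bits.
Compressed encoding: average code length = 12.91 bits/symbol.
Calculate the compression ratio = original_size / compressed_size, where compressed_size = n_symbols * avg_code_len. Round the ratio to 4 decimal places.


original_size = n_symbols * orig_bits = 9024 * 32 = 288768 bits
compressed_size = n_symbols * avg_code_len = 9024 * 12.91 = 116499.84 bits
ratio = original_size / compressed_size = 288768 / 116499.84 = 2.4787

Compression ratio = 2.4787


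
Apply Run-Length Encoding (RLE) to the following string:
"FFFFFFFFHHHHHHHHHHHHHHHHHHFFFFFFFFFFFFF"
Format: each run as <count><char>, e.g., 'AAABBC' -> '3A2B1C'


Scanning runs left to right:
  i=0: run of 'F' x 8 -> '8F'
  i=8: run of 'H' x 18 -> '18H'
  i=26: run of 'F' x 13 -> '13F'

RLE = 8F18H13F


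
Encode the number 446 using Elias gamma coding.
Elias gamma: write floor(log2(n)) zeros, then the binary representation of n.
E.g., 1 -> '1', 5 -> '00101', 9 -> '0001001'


num_bits = floor(log2(446)) + 1 = 9
leading_zeros = num_bits - 1 = 8
binary(446) = 110111110

Elias gamma(446) = '00000000' + '110111110' = 00000000110111110 (17 bits)


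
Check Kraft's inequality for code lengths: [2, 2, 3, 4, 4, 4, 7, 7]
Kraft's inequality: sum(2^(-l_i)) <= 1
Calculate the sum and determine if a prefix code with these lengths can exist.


Sum = 2^(-2) + 2^(-2) + 2^(-3) + 2^(-4) + 2^(-4) + 2^(-4) + 2^(-7) + 2^(-7)
    = 0.25 + 0.25 + 0.125 + 0.0625 + 0.0625 + 0.0625 + 0.0078125 + 0.0078125
    = 106/128 = 0.828125
Since 0.828125 <= 1, Kraft's inequality IS satisfied.
A prefix code with these lengths CAN exist.

Kraft sum = 0.828125. Satisfied.


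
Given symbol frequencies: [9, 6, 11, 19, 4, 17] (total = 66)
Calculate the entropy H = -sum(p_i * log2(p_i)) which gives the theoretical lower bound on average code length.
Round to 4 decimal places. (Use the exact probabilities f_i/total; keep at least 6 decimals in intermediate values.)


Per-symbol terms -p_i * log2(p_i) with p_i = f_i/66:
  p = 9/66 = 0.136364: log2(p) = -2.874469, -p*log2(p) = 0.391973
  p = 6/66 = 0.090909: log2(p) = -3.459432, -p*log2(p) = 0.314494
  p = 11/66 = 0.166667: log2(p) = -2.584963, -p*log2(p) = 0.430827
  p = 19/66 = 0.287879: log2(p) = -1.796467, -p*log2(p) = 0.517165
  p = 4/66 = 0.060606: log2(p) = -4.044394, -p*log2(p) = 0.245115
  p = 17/66 = 0.257576: log2(p) = -1.956931, -p*log2(p) = 0.504058
H = 0.391973 + 0.314494 + 0.430827 + 0.517165 + 0.245115 + 0.504058 = 2.403632

H = 2.4036 bits/symbol


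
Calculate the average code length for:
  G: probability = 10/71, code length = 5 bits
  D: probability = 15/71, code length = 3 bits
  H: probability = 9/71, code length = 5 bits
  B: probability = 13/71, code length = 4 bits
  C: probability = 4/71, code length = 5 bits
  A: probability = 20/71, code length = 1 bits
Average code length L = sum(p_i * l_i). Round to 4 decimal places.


Weighted contributions p_i * l_i:
  G: (10/71) * 5 = 50/71
  D: (15/71) * 3 = 45/71
  H: (9/71) * 5 = 45/71
  B: (13/71) * 4 = 52/71
  C: (4/71) * 5 = 20/71
  A: (20/71) * 1 = 20/71
Sum = (50 + 45 + 45 + 52 + 20 + 20)/71 = 232/71

L = 232/71 = 3.2676 bits/symbol


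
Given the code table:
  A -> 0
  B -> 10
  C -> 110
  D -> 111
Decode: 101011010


Decoding:
10 -> B
10 -> B
110 -> C
10 -> B


Result: BBCB


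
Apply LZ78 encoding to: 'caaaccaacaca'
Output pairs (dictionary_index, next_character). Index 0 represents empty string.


LZ78 encoding steps:
Dictionary: {0: ''}
Step 1: w='' (idx 0), next='c' -> output (0, 'c'), add 'c' as idx 1
Step 2: w='' (idx 0), next='a' -> output (0, 'a'), add 'a' as idx 2
Step 3: w='a' (idx 2), next='a' -> output (2, 'a'), add 'aa' as idx 3
Step 4: w='c' (idx 1), next='c' -> output (1, 'c'), add 'cc' as idx 4
Step 5: w='aa' (idx 3), next='c' -> output (3, 'c'), add 'aac' as idx 5
Step 6: w='a' (idx 2), next='c' -> output (2, 'c'), add 'ac' as idx 6
Step 7: w='a' (idx 2), end of input -> output (2, '')


Encoded: [(0, 'c'), (0, 'a'), (2, 'a'), (1, 'c'), (3, 'c'), (2, 'c'), (2, '')]


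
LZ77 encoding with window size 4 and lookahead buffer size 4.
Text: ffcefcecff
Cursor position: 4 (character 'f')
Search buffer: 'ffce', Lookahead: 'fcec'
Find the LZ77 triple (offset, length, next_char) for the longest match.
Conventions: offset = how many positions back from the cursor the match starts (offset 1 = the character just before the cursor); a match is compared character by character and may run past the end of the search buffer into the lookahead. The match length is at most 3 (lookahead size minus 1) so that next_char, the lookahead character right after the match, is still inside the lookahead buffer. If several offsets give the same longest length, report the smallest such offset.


Try each offset into the search buffer:
  offset=1 (pos 3, char 'e'): match length 0
  offset=2 (pos 2, char 'c'): match length 0
  offset=3 (pos 1, char 'f'): match length 3
  offset=4 (pos 0, char 'f'): match length 1
Longest match has length 3 at offset 3.
next_char = character at position 4 + 3 = 7 -> 'c'

Best match: offset=3, length=3 (matching 'fce' starting at position 1)
LZ77 triple: (3, 3, 'c')


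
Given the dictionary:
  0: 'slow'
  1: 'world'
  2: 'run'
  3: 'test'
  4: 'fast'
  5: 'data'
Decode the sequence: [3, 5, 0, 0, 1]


Look up each index in the dictionary:
  3 -> 'test'
  5 -> 'data'
  0 -> 'slow'
  0 -> 'slow'
  1 -> 'world'

Decoded: "test data slow slow world"


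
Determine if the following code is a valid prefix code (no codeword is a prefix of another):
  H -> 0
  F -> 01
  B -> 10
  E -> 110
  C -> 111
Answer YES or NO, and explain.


Checking each pair (does one codeword prefix another?):
  H='0' vs F='01': prefix -- VIOLATION

NO -- this is NOT a valid prefix code. H (0) is a prefix of F (01).


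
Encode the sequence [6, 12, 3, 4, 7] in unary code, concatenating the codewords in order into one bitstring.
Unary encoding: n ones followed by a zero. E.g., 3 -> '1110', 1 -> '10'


Encode each number as n ones followed by a terminating 0:
  6 -> 1111110 (7 bits)
  12 -> 1111111111110 (13 bits)
  3 -> 1110 (4 bits)
  4 -> 11110 (5 bits)
  7 -> 11111110 (8 bits)
Total length = 7 + 13 + 4 + 5 + 8 = 37 bits.

Unary([6, 12, 3, 4, 7]) = 1111110111111111111011101111011111110 (37 bits)


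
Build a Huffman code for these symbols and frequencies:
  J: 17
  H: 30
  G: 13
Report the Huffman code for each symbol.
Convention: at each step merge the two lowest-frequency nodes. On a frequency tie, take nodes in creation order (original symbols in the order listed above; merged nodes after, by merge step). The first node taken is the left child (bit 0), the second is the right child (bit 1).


Huffman tree construction:
Step 1: Merge G(13) + J(17) = 30
Step 2: Merge H(30) + (G+J)(30) = 60
Read each symbol's code off the tree from the root (left child = 0, right child = 1).

Codes:
  J: 11 (length 2)
  H: 0 (length 1)
  G: 10 (length 2)
Average code length: 90/60 = 1.5000 bits/symbol
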